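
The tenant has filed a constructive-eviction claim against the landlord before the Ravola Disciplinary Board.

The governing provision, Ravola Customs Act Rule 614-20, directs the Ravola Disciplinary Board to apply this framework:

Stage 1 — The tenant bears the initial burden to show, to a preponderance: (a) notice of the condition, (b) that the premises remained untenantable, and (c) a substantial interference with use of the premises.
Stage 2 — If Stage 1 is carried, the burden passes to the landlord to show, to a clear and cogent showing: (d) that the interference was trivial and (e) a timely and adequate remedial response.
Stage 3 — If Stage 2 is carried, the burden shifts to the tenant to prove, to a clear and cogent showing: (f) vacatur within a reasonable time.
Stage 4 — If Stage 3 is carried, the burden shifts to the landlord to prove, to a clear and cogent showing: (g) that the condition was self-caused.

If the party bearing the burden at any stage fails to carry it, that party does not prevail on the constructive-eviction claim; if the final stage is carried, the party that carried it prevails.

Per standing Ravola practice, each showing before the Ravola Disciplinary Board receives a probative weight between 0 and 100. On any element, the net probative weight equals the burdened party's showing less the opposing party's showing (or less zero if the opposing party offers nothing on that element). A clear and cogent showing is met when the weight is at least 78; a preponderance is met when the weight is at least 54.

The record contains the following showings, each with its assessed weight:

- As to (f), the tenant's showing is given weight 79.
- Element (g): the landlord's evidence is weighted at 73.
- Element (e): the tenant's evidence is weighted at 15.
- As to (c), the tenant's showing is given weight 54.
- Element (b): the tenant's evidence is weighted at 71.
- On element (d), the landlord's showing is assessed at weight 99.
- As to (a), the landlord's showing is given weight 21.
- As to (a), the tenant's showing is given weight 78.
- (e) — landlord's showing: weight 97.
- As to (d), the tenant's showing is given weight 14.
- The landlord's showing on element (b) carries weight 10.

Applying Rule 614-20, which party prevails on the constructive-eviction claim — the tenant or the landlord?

At Stage 1 the tenant must meet a preponderance (weight is at least 54): on (a) the weight is 78 less the opposing 21 gives net 57, ≥ 54, so (a) meets the standard; on (b) the weight is 71 less the opposing 10 gives net 61, which does reach 54, so (b) meets the standard; on (c) the weight is 54, which does reach 54, so (c) meets the standard.
  All elements met. The burden passes to the landlord.
At Stage 2 the landlord must meet a clear and cogent showing (weight is at least 78): on (d) the weight is 99 less the opposing 14 gives net 85, ≥ 78, so (d) meets the standard; on (e) the weight is 97 less the opposing 15 gives net 82, which does reach 78, so (e) meets the standard.
  Stage 2 is satisfied; the onus moves to the tenant.
At Stage 3 the tenant must meet a clear and cogent showing (weight is at least 78): on (f) the weight is 79, which does reach 78, so (f) meets the standard.
  All elements met. The burden passes to the landlord.
At Stage 4 the landlord must meet a clear and cogent showing (weight is at least 78): on (g) the weight is 73, which does not reach 78, so (g) does not meet the standard.
  The landlord does not carry Stage 4.
The analysis ends at Stage 4; the tenant prevails.

tenant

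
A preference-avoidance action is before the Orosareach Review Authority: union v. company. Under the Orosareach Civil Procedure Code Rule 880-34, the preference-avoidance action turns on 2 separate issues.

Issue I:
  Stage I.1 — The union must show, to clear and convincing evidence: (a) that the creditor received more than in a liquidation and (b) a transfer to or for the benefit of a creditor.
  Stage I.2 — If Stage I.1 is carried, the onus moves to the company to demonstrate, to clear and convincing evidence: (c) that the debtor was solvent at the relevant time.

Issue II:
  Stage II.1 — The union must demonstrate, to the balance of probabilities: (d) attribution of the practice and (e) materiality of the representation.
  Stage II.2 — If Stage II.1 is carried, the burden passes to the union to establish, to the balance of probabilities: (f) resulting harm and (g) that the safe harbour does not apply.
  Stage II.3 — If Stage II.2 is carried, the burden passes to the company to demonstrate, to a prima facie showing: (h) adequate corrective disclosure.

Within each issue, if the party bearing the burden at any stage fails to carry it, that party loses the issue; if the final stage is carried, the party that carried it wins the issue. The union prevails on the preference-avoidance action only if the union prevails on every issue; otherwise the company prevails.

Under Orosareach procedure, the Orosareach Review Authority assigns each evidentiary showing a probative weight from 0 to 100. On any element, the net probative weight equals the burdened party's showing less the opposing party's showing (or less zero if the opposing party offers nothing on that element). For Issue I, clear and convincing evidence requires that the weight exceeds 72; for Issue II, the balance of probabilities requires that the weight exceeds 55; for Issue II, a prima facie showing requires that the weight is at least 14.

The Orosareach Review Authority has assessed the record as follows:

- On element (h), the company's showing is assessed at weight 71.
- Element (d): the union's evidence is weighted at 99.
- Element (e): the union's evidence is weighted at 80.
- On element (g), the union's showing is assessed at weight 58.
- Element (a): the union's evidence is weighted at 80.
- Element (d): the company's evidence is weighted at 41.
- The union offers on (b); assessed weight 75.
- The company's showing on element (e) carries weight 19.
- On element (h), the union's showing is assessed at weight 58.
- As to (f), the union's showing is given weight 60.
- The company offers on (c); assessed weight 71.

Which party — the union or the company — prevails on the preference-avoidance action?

— Issue I —
Stage I.1 — burden on union; standard: clear and convincing evidence (weight exceeds 72).
    (a): 80 > 72 [met]
    (b): 75 > 72 [met]
  Stage I.1 carried; the burden shifts to the company.
Stage I.2 — burden on company; standard: clear and convincing evidence (weight exceeds 72).
    (c): 71 ≤ 72 [not met]
  Not every element is met, so the company fails to carry Stage I.2.
The analysis ends at Stage I.2; the union prevails on this issue.
— Issue II —
Stage II.1 (union, the balance of probabilities, weight exceeds 55): (d) net 99−41=58 > 55 — meets; (e) net 80−19=61 > 55 — meets.
  Stage II.1 carried; the burden remains with the union.
Stage II.2 (union, the balance of probabilities, weight exceeds 55): (f) 60 > 55 — meets; (g) 58 > 55 — meets.
  All elements met. The burden passes to the company.
Stage II.3 (company, a prima facie showing, weight is at least 14): (h) net 71−58=13 < 14 — fails.
  The company does not carry Stage II.3.
The analysis ends at Stage II.3; the union prevails on this issue.
Per-issue: Issue I → union; Issue II → union. The union must prevail on every issue; overall, the union prevails.

union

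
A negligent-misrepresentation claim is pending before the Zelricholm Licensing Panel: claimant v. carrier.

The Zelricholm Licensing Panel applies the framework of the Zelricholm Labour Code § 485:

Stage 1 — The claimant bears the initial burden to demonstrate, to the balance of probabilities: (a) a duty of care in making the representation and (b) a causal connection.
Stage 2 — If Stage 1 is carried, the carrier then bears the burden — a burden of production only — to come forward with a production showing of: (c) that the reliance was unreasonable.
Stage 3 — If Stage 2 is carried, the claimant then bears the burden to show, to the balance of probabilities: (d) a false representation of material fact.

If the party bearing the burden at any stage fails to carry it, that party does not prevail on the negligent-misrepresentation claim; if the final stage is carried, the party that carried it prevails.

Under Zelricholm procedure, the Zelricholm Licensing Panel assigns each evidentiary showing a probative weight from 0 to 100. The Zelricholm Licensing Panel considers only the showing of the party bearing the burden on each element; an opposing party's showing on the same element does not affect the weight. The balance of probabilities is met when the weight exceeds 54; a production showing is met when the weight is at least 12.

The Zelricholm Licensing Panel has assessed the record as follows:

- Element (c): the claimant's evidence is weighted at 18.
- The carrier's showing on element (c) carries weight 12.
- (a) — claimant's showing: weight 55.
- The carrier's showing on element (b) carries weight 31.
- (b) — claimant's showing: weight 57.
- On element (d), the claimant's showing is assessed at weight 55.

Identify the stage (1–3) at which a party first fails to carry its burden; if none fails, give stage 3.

stage 3

Stage 1 — burden on claimant; standard: the balance of probabilities (weight exceeds 54).
    (a): 55 > 54 [met]
    (b): 57 (carrier's 31 disregarded) > 54 [met]
  The claimant carries Stage 1; the carrier now bears the burden.
Stage 2 — burden on carrier; standard: a production showing (weight is at least 12).
    (c): 12 (claimant's 18 disregarded) ≥ 12 [met]
  Stage 2 carried; the burden shifts to the claimant.
Stage 3 — burden on claimant; standard: the balance of probabilities (weight exceeds 54).
    (d): 55 > 54 [met]
  The claimant carries the last stage.
With every stage satisfied, the claimant prevails.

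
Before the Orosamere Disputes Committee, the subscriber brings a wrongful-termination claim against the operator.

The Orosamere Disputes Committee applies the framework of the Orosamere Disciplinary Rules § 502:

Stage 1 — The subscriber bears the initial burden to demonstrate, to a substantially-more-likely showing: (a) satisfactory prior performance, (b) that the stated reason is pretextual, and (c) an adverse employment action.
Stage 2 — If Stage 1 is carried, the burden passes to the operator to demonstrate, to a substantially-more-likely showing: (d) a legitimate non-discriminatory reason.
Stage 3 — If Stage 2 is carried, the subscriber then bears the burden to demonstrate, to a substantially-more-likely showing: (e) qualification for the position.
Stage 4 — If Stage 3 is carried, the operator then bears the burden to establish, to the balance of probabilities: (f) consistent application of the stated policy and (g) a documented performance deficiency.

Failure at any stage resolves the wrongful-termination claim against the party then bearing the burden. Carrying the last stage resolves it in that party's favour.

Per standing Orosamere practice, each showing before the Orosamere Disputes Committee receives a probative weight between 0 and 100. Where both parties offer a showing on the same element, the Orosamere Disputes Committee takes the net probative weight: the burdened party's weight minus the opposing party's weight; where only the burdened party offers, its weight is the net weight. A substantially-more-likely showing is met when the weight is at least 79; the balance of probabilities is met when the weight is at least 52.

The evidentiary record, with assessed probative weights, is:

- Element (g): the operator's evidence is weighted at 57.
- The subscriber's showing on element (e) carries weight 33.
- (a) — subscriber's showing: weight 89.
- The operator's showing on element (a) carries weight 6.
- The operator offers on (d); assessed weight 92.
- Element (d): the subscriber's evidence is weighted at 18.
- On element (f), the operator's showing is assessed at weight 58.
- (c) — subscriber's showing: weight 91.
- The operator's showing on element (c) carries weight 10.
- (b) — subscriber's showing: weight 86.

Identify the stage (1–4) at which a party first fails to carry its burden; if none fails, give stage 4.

stage 2

Stage 1 — burden on subscriber; standard: a substantially-more-likely showing (weight is at least 79).
    (a): 89 − 6 = 83 ≥ 79 [met]
    (b): 86 ≥ 79 [met]
    (c): 91 − 10 = 81 ≥ 79 [met]
  All elements met. The burden passes to the operator.
Stage 2 — burden on operator; standard: a substantially-more-likely showing (weight is at least 79).
    (d): 92 − 18 = 74 < 79 [not met]
  Stage 2 not carried; the operator fails its burden.
So the subscriber prevails.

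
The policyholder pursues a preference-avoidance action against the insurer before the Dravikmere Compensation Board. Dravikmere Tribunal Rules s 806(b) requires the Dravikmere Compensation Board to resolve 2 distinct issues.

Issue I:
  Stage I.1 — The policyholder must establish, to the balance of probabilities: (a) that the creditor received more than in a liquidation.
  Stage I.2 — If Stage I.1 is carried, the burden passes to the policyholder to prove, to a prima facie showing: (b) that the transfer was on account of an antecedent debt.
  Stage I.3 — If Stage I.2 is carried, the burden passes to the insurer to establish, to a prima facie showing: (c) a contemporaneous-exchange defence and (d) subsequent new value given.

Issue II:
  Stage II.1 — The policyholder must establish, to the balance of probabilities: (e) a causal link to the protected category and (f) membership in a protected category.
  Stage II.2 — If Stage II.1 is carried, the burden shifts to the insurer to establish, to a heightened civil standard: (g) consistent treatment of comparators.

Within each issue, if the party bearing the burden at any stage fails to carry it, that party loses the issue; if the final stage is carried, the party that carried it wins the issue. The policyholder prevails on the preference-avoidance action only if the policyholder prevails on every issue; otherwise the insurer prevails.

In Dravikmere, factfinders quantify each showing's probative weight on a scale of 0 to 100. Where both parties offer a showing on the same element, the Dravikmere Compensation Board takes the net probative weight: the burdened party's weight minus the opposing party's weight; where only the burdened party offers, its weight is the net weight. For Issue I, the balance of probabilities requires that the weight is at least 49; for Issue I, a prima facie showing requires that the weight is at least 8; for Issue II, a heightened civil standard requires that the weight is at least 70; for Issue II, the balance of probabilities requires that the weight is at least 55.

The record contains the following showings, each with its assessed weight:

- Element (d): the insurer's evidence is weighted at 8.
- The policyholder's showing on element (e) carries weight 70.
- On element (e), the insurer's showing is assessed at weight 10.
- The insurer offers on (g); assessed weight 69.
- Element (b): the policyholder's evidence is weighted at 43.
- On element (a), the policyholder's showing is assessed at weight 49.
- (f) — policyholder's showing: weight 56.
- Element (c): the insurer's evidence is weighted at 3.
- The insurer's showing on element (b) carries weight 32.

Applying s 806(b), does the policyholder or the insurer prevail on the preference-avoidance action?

policyholder

— Issue I —
Stage I.1 — burden on policyholder; standard: the balance of probabilities (weight is at least 49).
    (a): 49 ≥ 49 [met]
  Stage I.1 carried; the burden remains with the policyholder.
Stage I.2 — burden on policyholder; standard: a prima facie showing (weight is at least 8).
    (b): 43 − 32 = 11 ≥ 8 [met]
  All elements met. The burden passes to the insurer.
Stage I.3 — burden on insurer; standard: a prima facie showing (weight is at least 8).
    (c): 3 < 8 [not met]
    (d): 8 ≥ 8 [met]
  The insurer does not carry Stage I.3.
The analysis ends at Stage I.3; the policyholder prevails on this issue.
— Issue II —
Stage II.1 — burden on policyholder; standard: the balance of probabilities (weight is at least 55).
    (e): 70 − 10 = 60 ≥ 55 [met]
    (f): 56 ≥ 55 [met]
  Stage II.1 is satisfied; the onus moves to the insurer.
Stage II.2 — burden on insurer; standard: a heightened civil standard (weight is at least 70).
    (g): 69 < 70 [not met]
  Stage II.2 not carried; the insurer fails its burden.
So the policyholder prevails on this issue.
Per-issue: Issue I → policyholder; Issue II → policyholder. The policyholder must prevail on every issue; overall, the policyholder prevails.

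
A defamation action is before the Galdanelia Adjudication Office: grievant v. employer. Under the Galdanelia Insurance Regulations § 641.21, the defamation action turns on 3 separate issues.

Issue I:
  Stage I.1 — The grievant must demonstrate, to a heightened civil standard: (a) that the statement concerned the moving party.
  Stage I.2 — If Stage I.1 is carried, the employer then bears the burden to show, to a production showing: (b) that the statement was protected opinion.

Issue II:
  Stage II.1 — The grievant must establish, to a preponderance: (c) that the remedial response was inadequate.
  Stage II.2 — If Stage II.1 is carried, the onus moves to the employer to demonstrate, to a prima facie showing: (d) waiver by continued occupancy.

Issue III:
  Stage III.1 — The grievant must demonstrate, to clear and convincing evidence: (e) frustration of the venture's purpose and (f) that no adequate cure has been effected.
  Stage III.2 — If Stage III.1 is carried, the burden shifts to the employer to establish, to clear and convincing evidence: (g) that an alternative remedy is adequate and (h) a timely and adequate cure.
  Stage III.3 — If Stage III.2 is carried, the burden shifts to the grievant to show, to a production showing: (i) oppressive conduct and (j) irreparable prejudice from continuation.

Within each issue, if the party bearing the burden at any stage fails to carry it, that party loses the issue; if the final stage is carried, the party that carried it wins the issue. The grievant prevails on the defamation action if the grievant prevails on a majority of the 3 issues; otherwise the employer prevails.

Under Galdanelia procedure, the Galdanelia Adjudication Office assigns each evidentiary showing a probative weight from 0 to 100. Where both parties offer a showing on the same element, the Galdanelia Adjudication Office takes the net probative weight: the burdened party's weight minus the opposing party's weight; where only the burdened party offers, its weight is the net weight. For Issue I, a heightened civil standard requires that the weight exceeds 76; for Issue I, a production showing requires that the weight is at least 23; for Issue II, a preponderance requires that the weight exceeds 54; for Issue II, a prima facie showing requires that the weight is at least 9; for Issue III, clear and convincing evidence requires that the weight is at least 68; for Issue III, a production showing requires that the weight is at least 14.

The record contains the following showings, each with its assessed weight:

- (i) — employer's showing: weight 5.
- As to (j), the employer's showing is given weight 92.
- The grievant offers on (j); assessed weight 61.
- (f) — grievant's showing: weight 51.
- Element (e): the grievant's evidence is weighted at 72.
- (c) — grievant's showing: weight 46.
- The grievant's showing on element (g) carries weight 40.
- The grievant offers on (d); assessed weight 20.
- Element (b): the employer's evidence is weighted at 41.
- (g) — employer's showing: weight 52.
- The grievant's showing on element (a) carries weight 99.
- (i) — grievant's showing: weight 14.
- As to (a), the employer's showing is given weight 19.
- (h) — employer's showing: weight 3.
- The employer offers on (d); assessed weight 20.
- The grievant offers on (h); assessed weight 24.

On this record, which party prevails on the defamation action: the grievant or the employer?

employer

— Issue I —
Stage I.1 (grievant, a heightened civil standard, weight exceeds 76): (a) net 99−19=80 > 76 — meets.
  Stage I.1 carried; the burden shifts to the employer.
Stage I.2 (employer, a production showing, weight is at least 23): (b) 41 ≥ 23 — meets.
  All elements met at the final stage.
With every stage satisfied, the employer prevails on this issue.
— Issue II —
Stage II.1 (grievant, a preponderance, weight exceeds 54): (c) 46 ≤ 54 — fails.
  Not every element is met, so the grievant fails to carry Stage II.1.
The employer prevails on this issue.
— Issue III —
At Stage III.1 the grievant must meet clear and convincing evidence (weight is at least 68): on (e) the weight is 72, which does reach 68, so (e) meets the standard; on (f) the weight is 51, which does not reach 68, so (f) does not meet the standard.
  Stage III.1 not carried; the grievant fails its burden.
So the employer prevails on this issue.
Per-issue: Issue I → employer; Issue II → employer; Issue III → employer. The grievant must prevail on a majority of issues; overall, the employer prevails.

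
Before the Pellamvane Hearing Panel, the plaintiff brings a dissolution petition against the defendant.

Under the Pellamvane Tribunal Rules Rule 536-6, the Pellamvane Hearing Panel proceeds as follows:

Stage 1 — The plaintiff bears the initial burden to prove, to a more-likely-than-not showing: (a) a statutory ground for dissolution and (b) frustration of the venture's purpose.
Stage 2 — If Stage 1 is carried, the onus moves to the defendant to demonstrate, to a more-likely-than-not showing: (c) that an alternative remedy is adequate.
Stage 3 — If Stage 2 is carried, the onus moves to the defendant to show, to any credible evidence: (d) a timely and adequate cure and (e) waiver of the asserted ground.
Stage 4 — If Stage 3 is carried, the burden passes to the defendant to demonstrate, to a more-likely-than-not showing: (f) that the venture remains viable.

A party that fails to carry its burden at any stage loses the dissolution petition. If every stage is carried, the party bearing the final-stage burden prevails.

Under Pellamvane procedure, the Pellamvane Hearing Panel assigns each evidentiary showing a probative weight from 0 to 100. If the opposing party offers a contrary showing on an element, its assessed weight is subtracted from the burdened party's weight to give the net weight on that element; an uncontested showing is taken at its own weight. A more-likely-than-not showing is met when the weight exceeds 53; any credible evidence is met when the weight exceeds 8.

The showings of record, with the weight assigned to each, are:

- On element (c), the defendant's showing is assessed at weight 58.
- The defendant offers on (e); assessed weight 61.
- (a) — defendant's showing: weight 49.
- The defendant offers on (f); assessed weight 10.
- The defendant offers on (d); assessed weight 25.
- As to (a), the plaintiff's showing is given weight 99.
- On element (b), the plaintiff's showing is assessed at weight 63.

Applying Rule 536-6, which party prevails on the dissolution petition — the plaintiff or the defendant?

Stage 1 (plaintiff, a more-likely-than-not showing, weight exceeds 53): (a) net 99−49=50 ≤ 53 — fails; (b) 63 > 53 — meets.
  Stage 1 not carried; the plaintiff fails its burden.
The defendant prevails.

defendant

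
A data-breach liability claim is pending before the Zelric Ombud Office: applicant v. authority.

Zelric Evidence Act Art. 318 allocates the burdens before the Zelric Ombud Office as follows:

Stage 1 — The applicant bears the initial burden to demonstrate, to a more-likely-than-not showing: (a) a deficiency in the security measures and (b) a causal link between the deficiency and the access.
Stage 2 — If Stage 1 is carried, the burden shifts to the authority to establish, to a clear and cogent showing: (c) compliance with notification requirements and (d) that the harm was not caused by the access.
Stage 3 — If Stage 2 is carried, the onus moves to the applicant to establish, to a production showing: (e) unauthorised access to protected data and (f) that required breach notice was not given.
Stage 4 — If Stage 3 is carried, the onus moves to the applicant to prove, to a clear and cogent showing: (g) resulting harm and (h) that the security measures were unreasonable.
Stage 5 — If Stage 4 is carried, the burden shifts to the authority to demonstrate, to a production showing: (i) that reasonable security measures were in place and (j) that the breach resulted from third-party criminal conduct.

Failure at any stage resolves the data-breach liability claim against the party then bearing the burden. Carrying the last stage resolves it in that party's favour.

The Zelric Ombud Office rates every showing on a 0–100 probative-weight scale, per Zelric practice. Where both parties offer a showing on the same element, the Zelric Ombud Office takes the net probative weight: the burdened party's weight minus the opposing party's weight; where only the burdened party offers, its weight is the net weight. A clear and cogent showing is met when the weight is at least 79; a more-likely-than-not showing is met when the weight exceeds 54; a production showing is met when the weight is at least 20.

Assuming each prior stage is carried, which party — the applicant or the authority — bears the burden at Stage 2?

Stage 2's rule assigns the burden to the authority (to a clear and cogent showing).

authority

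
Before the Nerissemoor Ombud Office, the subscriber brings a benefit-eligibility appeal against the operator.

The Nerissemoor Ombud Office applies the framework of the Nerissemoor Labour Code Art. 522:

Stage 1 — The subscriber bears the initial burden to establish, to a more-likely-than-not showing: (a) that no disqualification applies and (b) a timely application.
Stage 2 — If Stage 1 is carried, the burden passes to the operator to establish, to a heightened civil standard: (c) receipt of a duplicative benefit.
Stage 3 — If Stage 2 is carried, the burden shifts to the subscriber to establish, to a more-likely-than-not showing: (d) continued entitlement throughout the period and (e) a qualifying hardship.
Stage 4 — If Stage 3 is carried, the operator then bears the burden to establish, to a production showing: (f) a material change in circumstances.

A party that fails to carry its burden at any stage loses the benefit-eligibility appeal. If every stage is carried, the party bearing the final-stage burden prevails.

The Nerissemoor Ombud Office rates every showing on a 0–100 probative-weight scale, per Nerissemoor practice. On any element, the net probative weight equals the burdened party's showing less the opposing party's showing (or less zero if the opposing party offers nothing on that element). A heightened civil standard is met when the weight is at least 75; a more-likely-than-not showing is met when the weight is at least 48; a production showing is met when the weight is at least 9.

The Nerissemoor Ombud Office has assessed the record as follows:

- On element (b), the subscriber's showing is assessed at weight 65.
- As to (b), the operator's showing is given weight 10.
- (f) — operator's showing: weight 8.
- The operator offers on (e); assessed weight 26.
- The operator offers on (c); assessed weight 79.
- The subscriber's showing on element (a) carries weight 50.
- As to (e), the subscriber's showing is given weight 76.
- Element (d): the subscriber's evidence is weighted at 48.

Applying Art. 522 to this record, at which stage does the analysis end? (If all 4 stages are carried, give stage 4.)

Stage 1 (subscriber, a more-likely-than-not showing, weight is at least 48): (a) 50 ≥ 48 — meets; (b) net 65−10=55 ≥ 48 — meets.
  Stage 1 carried; the burden shifts to the operator.
Stage 2 (operator, a heightened civil standard, weight is at least 75): (c) 79 ≥ 75 — meets.
  All elements met. The burden passes to the subscriber.
Stage 3 (subscriber, a more-likely-than-not showing, weight is at least 48): (d) 48 ≥ 48 — meets; (e) net 76−26=50 ≥ 48 — meets.
  All elements met. The burden passes to the operator.
Stage 4 (operator, a production showing, weight is at least 9): (f) 8 < 9 — fails.
  Not every element is met, so the operator fails to carry Stage 4.
The subscriber prevails.

stage 4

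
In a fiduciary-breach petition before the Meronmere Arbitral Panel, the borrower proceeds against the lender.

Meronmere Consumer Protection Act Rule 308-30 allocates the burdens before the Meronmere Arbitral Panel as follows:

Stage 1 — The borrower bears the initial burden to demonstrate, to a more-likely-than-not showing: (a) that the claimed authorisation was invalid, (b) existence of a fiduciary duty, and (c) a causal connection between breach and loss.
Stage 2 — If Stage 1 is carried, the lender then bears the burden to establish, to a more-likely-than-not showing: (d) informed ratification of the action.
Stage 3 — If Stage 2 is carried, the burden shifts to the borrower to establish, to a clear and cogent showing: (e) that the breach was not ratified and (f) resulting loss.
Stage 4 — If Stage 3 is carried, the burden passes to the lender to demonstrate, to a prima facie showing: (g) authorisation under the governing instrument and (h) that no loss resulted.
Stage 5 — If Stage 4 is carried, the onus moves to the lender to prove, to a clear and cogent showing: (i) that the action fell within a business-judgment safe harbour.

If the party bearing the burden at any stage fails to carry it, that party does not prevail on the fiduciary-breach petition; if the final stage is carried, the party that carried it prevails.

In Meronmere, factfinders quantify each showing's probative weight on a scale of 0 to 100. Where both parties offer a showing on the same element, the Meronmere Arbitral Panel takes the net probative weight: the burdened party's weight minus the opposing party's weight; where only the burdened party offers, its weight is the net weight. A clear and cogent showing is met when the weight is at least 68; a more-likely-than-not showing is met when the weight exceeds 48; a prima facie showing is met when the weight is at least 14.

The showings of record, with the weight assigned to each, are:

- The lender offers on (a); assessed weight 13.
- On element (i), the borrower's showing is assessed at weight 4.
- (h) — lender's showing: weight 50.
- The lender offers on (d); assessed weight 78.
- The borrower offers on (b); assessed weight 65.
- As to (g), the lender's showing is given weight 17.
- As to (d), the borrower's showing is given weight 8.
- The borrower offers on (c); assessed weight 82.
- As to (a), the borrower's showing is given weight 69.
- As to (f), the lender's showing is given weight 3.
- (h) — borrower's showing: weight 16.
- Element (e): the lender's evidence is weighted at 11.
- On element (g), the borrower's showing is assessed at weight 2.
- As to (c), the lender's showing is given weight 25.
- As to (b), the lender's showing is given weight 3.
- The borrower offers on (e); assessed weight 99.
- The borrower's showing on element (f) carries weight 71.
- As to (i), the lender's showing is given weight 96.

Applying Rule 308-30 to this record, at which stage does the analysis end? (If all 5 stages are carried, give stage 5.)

At Stage 1 the borrower must meet a more-likely-than-not showing (weight exceeds 48): on (a) the weight is 69 less the opposing 13 gives net 56, which does exceed 48, so (a) meets the standard; on (b) the weight is 65 less the opposing 3 gives net 62, which does exceed 48, so (b) meets the standard; on (c) the weight is 82 less the opposing 25 gives net 57, which does exceed 48, so (c) meets the standard.
  All elements met. The burden passes to the lender.
At Stage 2 the lender must meet a more-likely-than-not showing (weight exceeds 48): on (d) the weight is 78 less the opposing 8 gives net 70, which does exceed 48, so (d) meets the standard.
  All elements met. The burden passes to the borrower.
At Stage 3 the borrower must meet a clear and cogent showing (weight is at least 68): on (e) the weight is 99 less the opposing 11 gives net 88, ≥ 68, so (e) meets the standard; on (f) the weight is 71 less the opposing 3 gives net 68, ≥ 68, so (f) meets the standard.
  Stage 3 is satisfied; the onus moves to the lender.
At Stage 4 the lender must meet a prima facie showing (weight is at least 14): on (g) the weight is 17 less the opposing 2 gives net 15, which does reach 14, so (g) meets the standard; on (h) the weight is 50 less the opposing 16 gives net 34, ≥ 14, so (h) meets the standard.
  Stage 4 carried; the burden remains with the lender.
At Stage 5 the lender must meet a clear and cogent showing (weight is at least 68): on (i) the weight is 96 less the opposing 4 gives net 92, ≥ 68, so (i) meets the standard.
  All elements met at the final stage.
All stages carried — the lender prevails.

stage 5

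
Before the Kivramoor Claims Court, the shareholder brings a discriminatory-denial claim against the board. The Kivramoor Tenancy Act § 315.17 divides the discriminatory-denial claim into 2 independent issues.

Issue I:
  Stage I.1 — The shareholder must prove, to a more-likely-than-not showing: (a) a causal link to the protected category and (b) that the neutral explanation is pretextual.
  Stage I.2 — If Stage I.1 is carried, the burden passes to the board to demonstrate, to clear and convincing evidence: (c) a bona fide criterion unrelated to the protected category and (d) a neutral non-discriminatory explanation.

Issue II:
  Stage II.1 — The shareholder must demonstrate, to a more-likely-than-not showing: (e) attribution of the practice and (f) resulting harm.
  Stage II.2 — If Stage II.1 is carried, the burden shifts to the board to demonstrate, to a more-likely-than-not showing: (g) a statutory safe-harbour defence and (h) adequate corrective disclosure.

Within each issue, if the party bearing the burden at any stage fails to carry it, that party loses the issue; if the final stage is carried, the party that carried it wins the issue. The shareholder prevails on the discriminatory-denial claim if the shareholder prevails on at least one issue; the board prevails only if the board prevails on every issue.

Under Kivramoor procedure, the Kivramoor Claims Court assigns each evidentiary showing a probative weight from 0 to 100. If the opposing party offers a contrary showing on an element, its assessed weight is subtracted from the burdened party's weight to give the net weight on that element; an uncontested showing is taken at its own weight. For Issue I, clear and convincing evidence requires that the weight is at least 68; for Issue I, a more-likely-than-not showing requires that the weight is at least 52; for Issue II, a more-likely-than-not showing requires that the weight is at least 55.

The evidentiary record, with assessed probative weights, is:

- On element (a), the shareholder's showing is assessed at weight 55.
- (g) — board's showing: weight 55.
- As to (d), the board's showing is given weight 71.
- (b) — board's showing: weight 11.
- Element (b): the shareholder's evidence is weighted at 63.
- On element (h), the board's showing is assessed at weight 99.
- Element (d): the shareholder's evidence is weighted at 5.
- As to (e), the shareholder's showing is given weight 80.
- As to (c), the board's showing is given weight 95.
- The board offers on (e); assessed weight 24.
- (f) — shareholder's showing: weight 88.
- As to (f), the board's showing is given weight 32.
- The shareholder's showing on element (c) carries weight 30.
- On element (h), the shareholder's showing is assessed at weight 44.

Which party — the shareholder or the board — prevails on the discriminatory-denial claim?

— Issue I —
Stage I.1 — burden on shareholder; standard: a more-likely-than-not showing (weight is at least 52).
    (a): 55 ≥ 52 [met]
    (b): 63 − 11 = 52 ≥ 52 [met]
  All elements met. The burden passes to the board.
Stage I.2 — burden on board; standard: clear and convincing evidence (weight is at least 68).
    (c): 95 − 30 = 65 < 68 [not met]
    (d): 71 − 5 = 66 < 68 [not met]
  The board does not carry Stage I.2.
The analysis ends at Stage I.2; the shareholder prevails on this issue.
— Issue II —
Stage II.1 (shareholder, a more-likely-than-not showing, weight is at least 55): (e) net 80−24=56 ≥ 55 — meets; (f) net 88−32=56 ≥ 55 — meets.
  Stage II.1 carried; the burden shifts to the board.
Stage II.2 (board, a more-likely-than-not showing, weight is at least 55): (g) 55 ≥ 55 — meets; (h) net 99−44=55 ≥ 55 — meets.
  The board carries the last stage.
Every stage carried; the board prevails on this issue.
Per-issue: Issue I → shareholder; Issue II → board. The shareholder must prevail on at least one issue; overall, the shareholder prevails.

shareholder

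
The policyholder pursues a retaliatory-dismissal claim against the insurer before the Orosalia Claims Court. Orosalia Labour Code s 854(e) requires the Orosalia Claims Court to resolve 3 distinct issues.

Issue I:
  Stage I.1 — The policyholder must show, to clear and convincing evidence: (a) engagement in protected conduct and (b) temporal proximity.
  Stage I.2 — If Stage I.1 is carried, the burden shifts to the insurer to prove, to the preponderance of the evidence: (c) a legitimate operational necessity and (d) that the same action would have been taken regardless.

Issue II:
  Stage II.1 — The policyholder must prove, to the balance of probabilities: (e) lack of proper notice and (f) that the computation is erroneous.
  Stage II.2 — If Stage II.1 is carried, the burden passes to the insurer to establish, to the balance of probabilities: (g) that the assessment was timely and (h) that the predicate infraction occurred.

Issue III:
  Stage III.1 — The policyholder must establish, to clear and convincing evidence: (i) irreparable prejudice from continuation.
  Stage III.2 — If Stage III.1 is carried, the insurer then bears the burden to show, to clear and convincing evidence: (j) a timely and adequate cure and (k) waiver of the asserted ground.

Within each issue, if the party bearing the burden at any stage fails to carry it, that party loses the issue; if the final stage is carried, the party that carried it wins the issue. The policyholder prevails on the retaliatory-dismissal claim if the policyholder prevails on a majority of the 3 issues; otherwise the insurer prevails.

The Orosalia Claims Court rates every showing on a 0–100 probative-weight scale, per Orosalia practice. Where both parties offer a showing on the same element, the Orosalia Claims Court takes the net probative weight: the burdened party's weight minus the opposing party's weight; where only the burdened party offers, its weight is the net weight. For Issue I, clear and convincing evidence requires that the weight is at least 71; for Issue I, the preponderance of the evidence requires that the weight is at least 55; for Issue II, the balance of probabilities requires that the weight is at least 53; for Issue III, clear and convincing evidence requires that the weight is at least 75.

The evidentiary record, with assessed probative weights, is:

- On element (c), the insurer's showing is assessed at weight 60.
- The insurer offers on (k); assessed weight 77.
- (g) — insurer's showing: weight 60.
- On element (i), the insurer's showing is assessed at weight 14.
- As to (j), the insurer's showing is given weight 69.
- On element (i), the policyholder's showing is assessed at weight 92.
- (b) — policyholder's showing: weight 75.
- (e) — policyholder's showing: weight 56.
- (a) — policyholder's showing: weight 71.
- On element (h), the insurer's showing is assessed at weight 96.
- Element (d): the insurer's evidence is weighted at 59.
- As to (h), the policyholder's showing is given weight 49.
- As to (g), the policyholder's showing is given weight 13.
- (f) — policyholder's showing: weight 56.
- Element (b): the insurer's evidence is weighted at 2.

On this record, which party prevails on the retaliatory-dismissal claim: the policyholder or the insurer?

policyholder

— Issue I —
Stage I.1 — burden on policyholder; standard: clear and convincing evidence (weight is at least 71).
    (a): 71 ≥ 71 [met]
    (b): 75 − 2 = 73 ≥ 71 [met]
  Stage I.1 carried; the burden shifts to the insurer.
Stage I.2 — burden on insurer; standard: the preponderance of the evidence (weight is at least 55).
    (c): 60 ≥ 55 [met]
    (d): 59 ≥ 55 [met]
  All elements met at the final stage.
With every stage satisfied, the insurer prevails on this issue.
— Issue II —
At Stage II.1 the policyholder must meet the balance of probabilities (weight is at least 53): on (e) the weight is 56, ≥ 53, so (e) meets the standard; on (f) the weight is 56, which does reach 53, so (f) meets the standard.
  Stage II.1 carried; the burden shifts to the insurer.
At Stage II.2 the insurer must meet the balance of probabilities (weight is at least 53): on (g) the weight is 60 less the opposing 13 gives net 47, which does not reach 53, so (g) does not meet the standard; on (h) the weight is 96 less the opposing 49 gives net 47, which does not reach 53, so (h) does not meet the standard.
  The insurer does not carry Stage II.2.
The analysis ends at Stage II.2; the policyholder prevails on this issue.
— Issue III —
Stage III.1 — burden on policyholder; standard: clear and convincing evidence (weight is at least 75).
    (i): 92 − 14 = 78 ≥ 75 [met]
  Stage III.1 is satisfied; the onus moves to the insurer.
Stage III.2 — burden on insurer; standard: clear and convincing evidence (weight is at least 75).
    (j): 69 < 75 [not met]
    (k): 77 ≥ 75 [met]
  The insurer does not carry Stage III.2.
So the policyholder prevails on this issue.
Per-issue: Issue I → insurer; Issue II → policyholder; Issue III → policyholder. The policyholder must prevail on a majority of issues; overall, the policyholder prevails.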